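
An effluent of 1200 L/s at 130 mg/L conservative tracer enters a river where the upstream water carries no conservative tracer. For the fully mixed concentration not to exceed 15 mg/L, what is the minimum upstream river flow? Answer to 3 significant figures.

Set C_mix = 15: (Q·0 + 1200·130.0) / (Q + 1200) = 15
→ Q = 1200·(130.0 − 15)/(15 − 0) = 9200 L/s.

9200 L/s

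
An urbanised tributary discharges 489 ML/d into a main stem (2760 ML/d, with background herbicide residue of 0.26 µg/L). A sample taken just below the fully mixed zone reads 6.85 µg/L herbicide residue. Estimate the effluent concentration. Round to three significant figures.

44.0 µg/L

Mass balance: 2760·0.2600 + 489.0·Cₑ = 3249·6.850
→ Cₑ = (3249·6.850 − 2760·0.2600) / 489.0 = 44.05 µg/L.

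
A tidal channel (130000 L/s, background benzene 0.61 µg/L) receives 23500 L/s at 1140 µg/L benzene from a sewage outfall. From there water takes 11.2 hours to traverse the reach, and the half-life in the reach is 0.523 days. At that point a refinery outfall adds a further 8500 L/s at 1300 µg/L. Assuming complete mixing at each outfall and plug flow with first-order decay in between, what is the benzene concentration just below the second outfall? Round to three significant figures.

158 µg/L

Mass balance: C = (130000·0.6100 + 23500·1140) / 153500 = 26870000/153500 = 175.0 µg/L; combined flow 153500 L/s.
Half-life 0.523 d → k = ln 2 / 0.523 = 1.325 d⁻¹.
Decay over the reach: 175.0·exp(−kt) = 175.0·0.5388 = 94.31 µg/L.
Second outfall: C = (153500·94.31 + 8500·1300)/162000 = 157.6 µg/L.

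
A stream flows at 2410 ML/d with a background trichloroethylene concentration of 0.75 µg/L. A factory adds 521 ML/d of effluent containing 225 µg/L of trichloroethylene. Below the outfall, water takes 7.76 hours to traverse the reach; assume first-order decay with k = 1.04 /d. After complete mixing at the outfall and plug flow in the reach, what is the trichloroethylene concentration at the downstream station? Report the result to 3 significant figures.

Conservation of mass: C = (2410·0.7500 + 521.0·225.0) / 2931 = 119000/2931 = 40.61 µg/L.
Applying C = C₀e^(−kt): 40.61 × 0.7144 = 29.01 µg/L.

29.0 µg/L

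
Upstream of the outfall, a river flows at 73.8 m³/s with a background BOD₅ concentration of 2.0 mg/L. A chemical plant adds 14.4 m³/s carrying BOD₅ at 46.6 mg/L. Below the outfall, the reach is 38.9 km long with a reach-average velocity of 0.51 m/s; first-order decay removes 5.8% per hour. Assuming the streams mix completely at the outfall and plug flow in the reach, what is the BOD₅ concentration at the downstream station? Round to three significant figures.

2.62 mg/L

Mass balance: C = (73.80·2.000 + 14.40·46.60) / 88.20 = 818.6/88.20 = 9.282 mg/L.
Travel time t = 38.9·1000 / 0.51 = 76270 s = 21.19 h.
5.8%/h lost → k = −ln(1 − 0.058) = 0.05975 h⁻¹.
Decay over the reach: 9.282·exp(−kt) = 9.282·0.2820 = 2.617 mg/L.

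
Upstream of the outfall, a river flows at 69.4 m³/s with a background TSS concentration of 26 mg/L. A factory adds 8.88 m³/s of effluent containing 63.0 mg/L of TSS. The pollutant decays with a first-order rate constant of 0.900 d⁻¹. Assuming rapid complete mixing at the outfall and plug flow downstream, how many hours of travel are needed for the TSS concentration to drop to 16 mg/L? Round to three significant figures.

Flow-weighted average: C = (69.40·26.00 + 8.880·63.00) / 78.28 = 2364/78.28 = 30.20 mg/L.
30.20·exp(−k·t) = 16 → t = ln(30.20/16)/k = 60980 s = 16.94 h.

16.9 h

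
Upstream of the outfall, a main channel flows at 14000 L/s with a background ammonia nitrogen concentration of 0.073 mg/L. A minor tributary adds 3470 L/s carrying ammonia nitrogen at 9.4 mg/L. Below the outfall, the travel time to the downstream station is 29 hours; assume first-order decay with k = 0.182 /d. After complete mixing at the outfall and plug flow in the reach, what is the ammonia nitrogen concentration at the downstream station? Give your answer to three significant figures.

Mixed concentration C = ΣQC/ΣQ = (14000·0.07300 + 3470·9.400) / 17470 = 33640/17470 = 1.926 mg/L.
Applying C = C₀e^(−kt): 1.926 × 0.8026 = 1.545 mg/L.

1.55 mg/L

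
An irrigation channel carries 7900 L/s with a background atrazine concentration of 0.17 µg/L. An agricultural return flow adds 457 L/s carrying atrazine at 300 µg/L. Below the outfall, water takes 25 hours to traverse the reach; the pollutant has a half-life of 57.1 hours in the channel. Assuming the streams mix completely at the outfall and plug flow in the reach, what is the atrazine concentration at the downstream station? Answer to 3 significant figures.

Mass balance: C = (7900·0.1700 + 457.0·300.0) / 8357 = 138400/8357 = 16.57 µg/L.
Half-life 57.1 h → k = ln 2 / 57.1 = 0.01214 h⁻¹ = 0.2913 d⁻¹.
Applying C = C₀e^(−kt): 16.57 × 0.7382 = 12.23 µg/L.

12.2 µg/L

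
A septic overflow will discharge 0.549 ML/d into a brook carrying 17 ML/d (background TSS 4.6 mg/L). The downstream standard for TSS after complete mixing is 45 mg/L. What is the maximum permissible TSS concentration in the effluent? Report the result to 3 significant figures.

At the limit, (Qr·Cr + Qe·Cₑ)/(Qr + Qe) = 45:
Cₑ = (17.55·45 − 17.00·4.600) / 0.5490 = 1296 mg/L.

1300 mg/L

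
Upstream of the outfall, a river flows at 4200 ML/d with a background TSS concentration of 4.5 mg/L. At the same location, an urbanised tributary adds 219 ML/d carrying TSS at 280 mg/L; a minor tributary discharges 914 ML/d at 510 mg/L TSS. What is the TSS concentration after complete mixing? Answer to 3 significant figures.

102 mg/L

After mixing, C = (4200·4.500 + 219.0·280.0 + 914.0·510.0) / 5333 = 546400/5333 = 102.4 mg/L.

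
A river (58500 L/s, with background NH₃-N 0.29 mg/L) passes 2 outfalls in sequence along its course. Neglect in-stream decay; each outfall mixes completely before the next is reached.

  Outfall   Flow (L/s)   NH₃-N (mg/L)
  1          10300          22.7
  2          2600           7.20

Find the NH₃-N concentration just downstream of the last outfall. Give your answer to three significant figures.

Outfall 1: combined Q = 68800 L/s; C = (58500·0.2900 + 10300·22.70)/68800 = 3.645 mg/L.
Outfall 2: combined Q = 71400 L/s; C = (68800·3.645 + 2600·7.200)/71400 = 3.774 mg/L.

3.77 mg/L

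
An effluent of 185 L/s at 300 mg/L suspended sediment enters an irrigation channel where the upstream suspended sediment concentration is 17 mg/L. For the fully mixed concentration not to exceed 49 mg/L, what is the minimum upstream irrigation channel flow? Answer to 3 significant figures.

1450 L/s

Set C_mix = 49: (Q·17.00 + 185.0·300.0) / (Q + 185.0) = 49
→ Q = 185.0·(300.0 − 49)/(49 − 17.00) = 1451 L/s.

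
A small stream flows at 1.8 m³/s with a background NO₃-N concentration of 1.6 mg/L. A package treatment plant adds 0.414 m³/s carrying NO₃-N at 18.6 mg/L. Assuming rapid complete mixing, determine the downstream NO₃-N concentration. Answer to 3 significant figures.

4.78 mg/L

After mixing, C = (1.800·1.600 + 0.4140·18.60) / 2.214 = 10.58/2.214 = 4.779 mg/L.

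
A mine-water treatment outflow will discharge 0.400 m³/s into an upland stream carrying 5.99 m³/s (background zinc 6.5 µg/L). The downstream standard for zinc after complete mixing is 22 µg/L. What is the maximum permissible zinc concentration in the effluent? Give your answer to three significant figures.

At the limit, (Qr·Cr + Qe·Cₑ)/(Qr + Qe) = 22:
Cₑ = (6.390·22 − 5.990·6.500) / 0.4000 = 254.1 µg/L.

254 µg/L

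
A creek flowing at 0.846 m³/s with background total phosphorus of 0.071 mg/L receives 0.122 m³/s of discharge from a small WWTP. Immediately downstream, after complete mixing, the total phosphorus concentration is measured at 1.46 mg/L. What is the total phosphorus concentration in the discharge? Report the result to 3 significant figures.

11.1 mg/L

Mass balance: 0.8460·0.07100 + 0.1220·Cₑ = 0.9680·1.460
→ Cₑ = (0.9680·1.460 − 0.8460·0.07100) / 0.1220 = 11.09 mg/L.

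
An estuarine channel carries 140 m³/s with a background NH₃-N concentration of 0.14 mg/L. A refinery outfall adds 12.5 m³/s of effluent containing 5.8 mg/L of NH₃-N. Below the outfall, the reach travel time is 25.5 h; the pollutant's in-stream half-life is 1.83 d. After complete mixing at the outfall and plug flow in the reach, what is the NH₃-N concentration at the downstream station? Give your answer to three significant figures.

Mixed concentration C = ΣQC/ΣQ = (140.0·0.1400 + 12.50·5.800) / 152.5 = 92.10/152.5 = 0.6039 mg/L.
Half-life 1.83 d → k = ln 2 / 1.83 = 0.3788 d⁻¹.
First-order decay: C = 0.6039·exp(−k·t) = 0.6039·0.6687 = 0.4038 mg/L.

0.404 mg/L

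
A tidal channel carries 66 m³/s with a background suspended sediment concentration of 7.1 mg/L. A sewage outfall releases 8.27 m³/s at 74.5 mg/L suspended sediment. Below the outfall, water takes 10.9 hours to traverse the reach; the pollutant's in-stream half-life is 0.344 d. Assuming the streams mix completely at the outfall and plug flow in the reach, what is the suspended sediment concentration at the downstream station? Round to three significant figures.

Flow-weighted average: C = (66.00·7.100 + 8.270·74.50) / 74.27 = 1085/74.27 = 14.61 mg/L.
Half-life 0.344 d → k = ln 2 / 0.344 = 2.015 d⁻¹.
First-order decay: C = 14.61·exp(−k·t) = 14.61·0.4005 = 5.849 mg/L.

5.85 mg/L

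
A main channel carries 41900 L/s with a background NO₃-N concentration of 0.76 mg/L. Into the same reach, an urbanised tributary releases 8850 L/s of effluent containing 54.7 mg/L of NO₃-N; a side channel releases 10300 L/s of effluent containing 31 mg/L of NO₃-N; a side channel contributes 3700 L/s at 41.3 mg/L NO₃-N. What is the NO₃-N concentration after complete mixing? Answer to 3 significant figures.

15.3 mg/L

Conservation of mass: C = (41900·0.7600 + 8850·54.70 + 10300·31.00 + 3700·41.30) / 64750 = 988000/64750 = 15.26 mg/L.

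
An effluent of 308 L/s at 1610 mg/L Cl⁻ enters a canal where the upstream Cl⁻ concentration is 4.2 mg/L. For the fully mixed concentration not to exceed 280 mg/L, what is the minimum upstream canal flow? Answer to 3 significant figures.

1490 L/s

Set C_mix = 280: (Q·4.200 + 308.0·1610) / (Q + 308.0) = 280
→ Q = 308.0·(1610 − 280)/(280 − 4.200) = 1485 L/s.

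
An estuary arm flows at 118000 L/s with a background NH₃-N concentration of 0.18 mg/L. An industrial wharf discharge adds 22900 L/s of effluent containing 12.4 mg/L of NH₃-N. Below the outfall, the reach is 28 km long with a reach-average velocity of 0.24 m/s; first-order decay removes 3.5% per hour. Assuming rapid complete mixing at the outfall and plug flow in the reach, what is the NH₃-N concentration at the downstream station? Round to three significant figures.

Flow-weighted average: C = (118000·0.1800 + 22900·12.40) / 140900 = 305200/140900 = 2.166 mg/L.
Travel time t = 28·1000 / 0.24 = 116700 s = 32.41 h.
3.5%/h lost → k = −ln(1 − 0.035) = 0.03563 h⁻¹.
After decay, C = 2.166 × e^(−kt) = 2.166 × 0.3152 = 0.6827 mg/L.

0.683 mg/L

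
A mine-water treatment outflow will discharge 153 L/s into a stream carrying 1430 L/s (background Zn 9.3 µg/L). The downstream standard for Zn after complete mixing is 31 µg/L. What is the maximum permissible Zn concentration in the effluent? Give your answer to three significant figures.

At the limit, (Qr·Cr + Qe·Cₑ)/(Qr + Qe) = 31:
Cₑ = (1583·31 − 1430·9.300) / 153.0 = 233.8 µg/L.

234 µg/L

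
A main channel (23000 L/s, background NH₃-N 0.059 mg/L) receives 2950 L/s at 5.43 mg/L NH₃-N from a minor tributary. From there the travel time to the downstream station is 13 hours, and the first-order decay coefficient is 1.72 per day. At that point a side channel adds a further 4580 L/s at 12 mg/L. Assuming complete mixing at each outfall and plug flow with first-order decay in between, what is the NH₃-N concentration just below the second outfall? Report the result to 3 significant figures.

2.02 mg/L

After mixing, C = (23000·0.05900 + 2950·5.430) / 25950 = 17380/25950 = 0.6696 mg/L; combined flow 25950 L/s.
After decay, C = 0.6696 × e^(−kt) = 0.6696 × 0.3939 = 0.2637 mg/L.
At the second outfall, C = (25950·0.2637 + 4580·12.00) / (25950 + 4580) = 2.024 mg/L.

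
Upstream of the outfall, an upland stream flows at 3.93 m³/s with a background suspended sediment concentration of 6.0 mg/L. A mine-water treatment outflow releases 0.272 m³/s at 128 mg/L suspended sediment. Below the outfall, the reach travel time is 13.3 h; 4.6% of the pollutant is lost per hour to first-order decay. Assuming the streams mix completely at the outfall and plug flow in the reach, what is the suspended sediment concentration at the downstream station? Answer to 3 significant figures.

7.43 mg/L

Flow-weighted average: C = (3.930·6.000 + 0.2720·128.0) / 4.202 = 58.40/4.202 = 13.90 mg/L.
4.6%/h lost → k = −ln(1 − 0.046) = 0.04709 h⁻¹.
Applying C = C₀e^(−kt): 13.90 × 0.5346 = 7.429 mg/L.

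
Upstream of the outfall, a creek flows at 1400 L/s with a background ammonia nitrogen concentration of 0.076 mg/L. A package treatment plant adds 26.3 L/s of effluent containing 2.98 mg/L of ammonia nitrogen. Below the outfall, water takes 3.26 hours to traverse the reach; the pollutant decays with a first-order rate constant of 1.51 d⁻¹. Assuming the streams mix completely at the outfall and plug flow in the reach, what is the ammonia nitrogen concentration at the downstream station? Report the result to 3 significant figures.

After mixing, C = (1400·0.07600 + 26.30·2.980) / 1426 = 184.8/1426 = 0.1295 mg/L.
Applying C = C₀e^(−kt): 0.1295 × 0.8146 = 0.1055 mg/L.

0.106 mg/L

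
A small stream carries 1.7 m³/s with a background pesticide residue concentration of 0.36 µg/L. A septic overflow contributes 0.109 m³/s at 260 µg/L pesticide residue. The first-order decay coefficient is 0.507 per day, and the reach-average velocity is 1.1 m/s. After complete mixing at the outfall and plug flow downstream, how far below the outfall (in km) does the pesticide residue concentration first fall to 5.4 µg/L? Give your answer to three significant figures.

Mixed concentration C = ΣQC/ΣQ = (1.700·0.3600 + 0.1090·260.0) / 1.809 = 28.95/1.809 = 16.00 µg/L.
Set 16.00·exp(−k·t) = 5.4 → t = ln(16.00/5.4)/k = 185100 s = 51.43 h.
Distance = v·t = 1.1·185100 = 203700 m = 203.7 km.

204 km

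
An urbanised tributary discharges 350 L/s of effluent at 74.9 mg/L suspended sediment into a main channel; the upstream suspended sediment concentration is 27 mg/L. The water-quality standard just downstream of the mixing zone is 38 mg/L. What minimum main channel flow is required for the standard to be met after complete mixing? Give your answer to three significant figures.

1170 L/s

Set C_mix = 38: (Q·27.00 + 350.0·74.90) / (Q + 350.0) = 38
→ Q = 350.0·(74.90 − 38)/(38 − 27.00) = 1174 L/s.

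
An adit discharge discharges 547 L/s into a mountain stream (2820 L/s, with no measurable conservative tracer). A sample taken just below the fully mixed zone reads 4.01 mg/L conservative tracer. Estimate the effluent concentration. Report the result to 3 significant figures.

24.7 mg/L

Mass balance: 2820·0 + 547.0·Cₑ = 3367·4.010
→ Cₑ = (3367·4.010 − 2820·0) / 547.0 = 24.68 mg/L.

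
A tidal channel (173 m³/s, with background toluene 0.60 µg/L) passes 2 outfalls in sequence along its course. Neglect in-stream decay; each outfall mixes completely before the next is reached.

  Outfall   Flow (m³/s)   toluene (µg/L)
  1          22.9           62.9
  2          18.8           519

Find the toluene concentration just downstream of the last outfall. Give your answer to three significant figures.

Below outfall 1: Q → 195.9 m³/s, C = (173.0·0.6000 + 22.90·62.90)/195.9 = 7.883 µg/L.
Below outfall 2: Q → 214.7 m³/s, C = (195.9·7.883 + 18.80·519.0)/214.7 = 52.64 µg/L.

52.6 µg/L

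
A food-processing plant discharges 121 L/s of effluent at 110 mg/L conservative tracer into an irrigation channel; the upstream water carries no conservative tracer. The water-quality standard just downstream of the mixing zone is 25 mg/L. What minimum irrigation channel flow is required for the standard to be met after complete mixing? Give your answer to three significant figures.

Set C_mix = 25: (Q·0 + 121.0·110.0) / (Q + 121.0) = 25
→ Q = 121.0·(110.0 − 25)/(25 − 0) = 411.4 L/s.

411 L/s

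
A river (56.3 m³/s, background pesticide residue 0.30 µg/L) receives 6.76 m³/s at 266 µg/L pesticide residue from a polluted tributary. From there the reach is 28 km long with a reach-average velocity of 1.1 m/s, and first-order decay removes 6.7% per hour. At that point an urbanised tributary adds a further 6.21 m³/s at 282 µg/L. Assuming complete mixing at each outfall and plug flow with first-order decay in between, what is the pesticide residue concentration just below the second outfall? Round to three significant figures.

After mixing, C = (56.30·0.3000 + 6.760·266.0) / 63.06 = 1815/63.06 = 28.78 µg/L; combined flow 63.06 m³/s.
Travel time t = 28·1000 / 1.1 = 25450 s = 7.071 h.
6.7%/h lost → k = −ln(1 − 0.067) = 0.06935 h⁻¹.
First-order decay: C = 28.78·exp(−k·t) = 28.78·0.6124 = 17.63 µg/L.
At the second outfall, C = (63.06·17.63 + 6.210·282.0) / (63.06 + 6.210) = 41.33 µg/L.

41.3 µg/L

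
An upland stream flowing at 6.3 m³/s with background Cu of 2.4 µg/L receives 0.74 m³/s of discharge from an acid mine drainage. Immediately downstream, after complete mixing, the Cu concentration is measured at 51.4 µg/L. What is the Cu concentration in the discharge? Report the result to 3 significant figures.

Mass balance: 6.300·2.400 + 0.7400·Cₑ = 7.040·51.40
→ Cₑ = (7.040·51.40 − 6.300·2.400) / 0.7400 = 468.6 µg/L.

469 µg/L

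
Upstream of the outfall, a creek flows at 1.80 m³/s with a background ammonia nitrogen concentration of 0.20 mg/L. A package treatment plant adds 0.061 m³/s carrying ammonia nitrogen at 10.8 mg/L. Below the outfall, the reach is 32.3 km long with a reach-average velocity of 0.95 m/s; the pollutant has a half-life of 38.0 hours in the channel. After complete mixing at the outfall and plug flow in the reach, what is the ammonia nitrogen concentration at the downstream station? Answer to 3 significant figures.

0.461 mg/L

After mixing, C = (1.800·0.2000 + 0.06100·10.80) / 1.861 = 1.019/1.861 = 0.5474 mg/L.
Travel time t = 32.3·1000 / 0.95 = 34000 s = 9.444 h.
Half-life 38.0 h → k = ln 2 / 38.0 = 0.01824 h⁻¹ = 0.4378 d⁻¹.
Decay over the reach: 0.5474·exp(−kt) = 0.5474·0.8417 = 0.4608 mg/L.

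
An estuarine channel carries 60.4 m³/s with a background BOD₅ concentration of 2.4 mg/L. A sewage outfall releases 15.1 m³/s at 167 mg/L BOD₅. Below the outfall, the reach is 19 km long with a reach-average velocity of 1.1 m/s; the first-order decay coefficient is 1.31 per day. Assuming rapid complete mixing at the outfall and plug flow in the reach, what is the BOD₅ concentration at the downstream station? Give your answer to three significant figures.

Mass balance: C = (60.40·2.400 + 15.10·167.0) / 75.50 = 2667/75.50 = 35.32 mg/L.
Travel time t = 19·1000 / 1.1 = 17270 s = 4.798 h.
Decay over the reach: 35.32·exp(−kt) = 35.32·0.7696 = 27.18 mg/L.

27.2 mg/L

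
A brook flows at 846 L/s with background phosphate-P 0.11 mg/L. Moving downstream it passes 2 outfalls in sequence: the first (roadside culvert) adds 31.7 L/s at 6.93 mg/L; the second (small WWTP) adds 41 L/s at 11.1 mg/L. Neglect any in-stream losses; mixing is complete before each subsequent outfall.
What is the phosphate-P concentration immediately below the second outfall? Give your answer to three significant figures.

0.836 mg/L

After outfall 1: Q = 846.0 + 31.70 = 877.7 L/s; C = (846.0·0.1100 + 31.70·6.930)/877.7 = 0.3563 mg/L.
After outfall 2: Q = 877.7 + 41.00 = 918.7 L/s; C = (877.7·0.3563 + 41.00·11.10)/918.7 = 0.8358 mg/L.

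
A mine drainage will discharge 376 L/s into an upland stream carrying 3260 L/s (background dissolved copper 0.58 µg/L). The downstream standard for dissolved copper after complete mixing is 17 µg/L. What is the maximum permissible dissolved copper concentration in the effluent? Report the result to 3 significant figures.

159 µg/L

At the limit, (Qr·Cr + Qe·Cₑ)/(Qr + Qe) = 17:
Cₑ = (3636·17 − 3260·0.5800) / 376.0 = 159.4 µg/L.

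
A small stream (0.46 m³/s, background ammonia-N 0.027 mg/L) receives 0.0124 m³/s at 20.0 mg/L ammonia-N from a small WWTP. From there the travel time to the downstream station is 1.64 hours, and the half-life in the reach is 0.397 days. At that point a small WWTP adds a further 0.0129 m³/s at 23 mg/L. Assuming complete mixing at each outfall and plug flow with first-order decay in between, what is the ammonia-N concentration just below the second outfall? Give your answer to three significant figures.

1.09 mg/L

Mass balance: C = (0.4600·0.02700 + 0.01240·20.00) / 0.4724 = 0.2604/0.4724 = 0.5513 mg/L; combined flow 0.4724 m³/s.
Half-life 0.397 d → k = ln 2 / 0.397 = 1.746 d⁻¹.
Applying C = C₀e^(−kt): 0.5513 × 0.8875 = 0.4893 mg/L.
Second outfall: C = (0.4724·0.4893 + 0.01290·23.00)/0.4853 = 1.088 mg/L.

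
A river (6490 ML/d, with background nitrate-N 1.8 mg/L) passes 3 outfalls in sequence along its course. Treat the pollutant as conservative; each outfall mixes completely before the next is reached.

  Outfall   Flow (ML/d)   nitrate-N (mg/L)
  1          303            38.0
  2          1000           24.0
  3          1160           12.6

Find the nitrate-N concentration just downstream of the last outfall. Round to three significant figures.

6.90 mg/L

Outfall 1: combined Q = 6793 ML/d; C = (6490·1.800 + 303.0·38.00)/6793 = 3.415 mg/L.
Outfall 2: combined Q = 7793 ML/d; C = (6793·3.415 + 1000·24.00)/7793 = 6.056 mg/L.
Outfall 3: combined Q = 8953 ML/d; C = (7793·6.056 + 1160·12.60)/8953 = 6.904 mg/L.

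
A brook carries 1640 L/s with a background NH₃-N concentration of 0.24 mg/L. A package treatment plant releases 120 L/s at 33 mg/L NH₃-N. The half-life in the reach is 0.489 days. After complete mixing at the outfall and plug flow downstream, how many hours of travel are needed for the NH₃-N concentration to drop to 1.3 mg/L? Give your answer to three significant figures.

10.9 h

Flow-weighted average: C = (1640·0.2400 + 120.0·33.00) / 1760 = 4354/1760 = 2.474 mg/L.
Half-life 0.489 d → k = ln 2 / 0.489 = 1.417 d⁻¹.
2.474·exp(−k·t) = 1.3 → t = ln(2.474/1.3)/k = 39210 s = 10.89 h.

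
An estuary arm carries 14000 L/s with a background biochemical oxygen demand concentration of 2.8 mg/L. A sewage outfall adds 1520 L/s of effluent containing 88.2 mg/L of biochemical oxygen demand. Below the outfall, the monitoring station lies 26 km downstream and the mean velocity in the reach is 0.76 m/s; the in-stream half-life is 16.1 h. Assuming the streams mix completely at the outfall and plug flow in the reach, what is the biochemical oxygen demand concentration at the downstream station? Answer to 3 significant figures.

7.42 mg/L

Mass balance: C = (14000·2.800 + 1520·88.20) / 15520 = 173300/15520 = 11.16 mg/L.
Travel time t = 26·1000 / 0.76 = 34210 s = 9.503 h.
Half-life 16.1 h → k = ln 2 / 16.1 = 0.04305 h⁻¹ = 1.033 d⁻¹.
After decay, C = 11.16 × e^(−kt) = 11.16 × 0.6642 = 7.415 mg/L.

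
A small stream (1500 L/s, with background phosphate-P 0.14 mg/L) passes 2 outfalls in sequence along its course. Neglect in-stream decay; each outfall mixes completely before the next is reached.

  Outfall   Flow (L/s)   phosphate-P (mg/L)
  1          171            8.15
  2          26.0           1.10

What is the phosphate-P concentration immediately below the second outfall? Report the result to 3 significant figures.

0.962 mg/L

Below outfall 1: Q → 1671 L/s, C = (1500·0.1400 + 171.0·8.150)/1671 = 0.9597 mg/L.
Below outfall 2: Q → 1697 L/s, C = (1671·0.9597 + 26.00·1.100)/1697 = 0.9618 mg/L.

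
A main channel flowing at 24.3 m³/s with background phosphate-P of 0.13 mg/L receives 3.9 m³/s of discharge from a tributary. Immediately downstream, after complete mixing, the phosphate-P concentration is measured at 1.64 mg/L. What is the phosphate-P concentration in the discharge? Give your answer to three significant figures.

11.0 mg/L

Mass balance: 24.30·0.1300 + 3.900·Cₑ = 28.20·1.640
→ Cₑ = (28.20·1.640 − 24.30·0.1300) / 3.900 = 11.05 mg/L.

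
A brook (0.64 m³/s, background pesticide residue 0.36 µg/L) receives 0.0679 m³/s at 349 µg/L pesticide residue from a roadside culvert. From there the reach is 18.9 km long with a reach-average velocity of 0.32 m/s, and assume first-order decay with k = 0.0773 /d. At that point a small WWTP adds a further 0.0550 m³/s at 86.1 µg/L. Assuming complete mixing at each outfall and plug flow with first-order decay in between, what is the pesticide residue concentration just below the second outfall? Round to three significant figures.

Conservation of mass: C = (0.6400·0.3600 + 0.06790·349.0) / 0.7079 = 23.93/0.7079 = 33.80 µg/L; combined flow 0.7079 m³/s.
Travel time t = 18.9·1000 / 0.32 = 59060 s = 16.41 h.
First-order decay: C = 33.80·exp(−k·t) = 33.80·0.9485 = 32.06 µg/L.
Second outfall: C = (0.7079·32.06 + 0.05500·86.10)/0.7629 = 35.96 µg/L.

36.0 µg/L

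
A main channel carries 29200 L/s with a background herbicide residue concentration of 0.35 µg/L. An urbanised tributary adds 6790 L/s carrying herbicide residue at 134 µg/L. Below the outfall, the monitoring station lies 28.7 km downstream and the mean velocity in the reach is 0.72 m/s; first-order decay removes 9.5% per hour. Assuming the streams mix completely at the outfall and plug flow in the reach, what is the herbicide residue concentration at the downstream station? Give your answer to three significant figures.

8.47 µg/L

Conservation of mass: C = (29200·0.3500 + 6790·134.0) / 35990 = 920100/35990 = 25.56 µg/L.
Travel time t = 28.7·1000 / 0.72 = 39860 s = 11.07 h.
9.5%/h lost → k = −ln(1 − 0.095) = 0.09982 h⁻¹.
Applying C = C₀e^(−kt): 25.56 × 0.3311 = 8.465 µg/L.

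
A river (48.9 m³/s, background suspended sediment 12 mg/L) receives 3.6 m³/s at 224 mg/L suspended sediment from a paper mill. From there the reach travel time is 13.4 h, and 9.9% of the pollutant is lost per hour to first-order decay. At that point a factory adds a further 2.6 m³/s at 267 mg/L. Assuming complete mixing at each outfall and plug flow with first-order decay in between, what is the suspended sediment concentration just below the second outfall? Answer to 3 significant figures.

18.9 mg/L

Flow-weighted average: C = (48.90·12.00 + 3.600·224.0) / 52.50 = 1393/52.50 = 26.54 mg/L; combined flow 52.50 m³/s.
9.9%/h lost → k = −ln(1 − 0.099) = 0.1043 h⁻¹.
Applying C = C₀e^(−kt): 26.54 × 0.2474 = 6.564 mg/L.
At the second outfall, C = (52.50·6.564 + 2.600·267.0) / (52.50 + 2.600) = 18.85 mg/L.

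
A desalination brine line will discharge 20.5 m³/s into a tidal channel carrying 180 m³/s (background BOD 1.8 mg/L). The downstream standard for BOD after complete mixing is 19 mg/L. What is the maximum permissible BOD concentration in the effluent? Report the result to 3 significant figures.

170 mg/L

At the limit, (Qr·Cr + Qe·Cₑ)/(Qr + Qe) = 19:
Cₑ = (200.5·19 − 180.0·1.800) / 20.50 = 170.0 mg/L.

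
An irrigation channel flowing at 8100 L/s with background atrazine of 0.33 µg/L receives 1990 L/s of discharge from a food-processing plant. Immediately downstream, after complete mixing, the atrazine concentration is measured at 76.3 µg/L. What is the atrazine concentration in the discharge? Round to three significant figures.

386 µg/L

Mass balance: 8100·0.3300 + 1990·Cₑ = 10090·76.30
→ Cₑ = (10090·76.30 − 8100·0.3300) / 1990 = 385.5 µg/L.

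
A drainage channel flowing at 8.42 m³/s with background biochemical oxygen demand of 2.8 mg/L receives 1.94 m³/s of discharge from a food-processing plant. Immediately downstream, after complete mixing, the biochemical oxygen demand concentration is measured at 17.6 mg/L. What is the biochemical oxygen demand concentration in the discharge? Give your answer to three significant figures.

Mass balance: 8.420·2.800 + 1.940·Cₑ = 10.36·17.60
→ Cₑ = (10.36·17.60 − 8.420·2.800) / 1.940 = 81.84 mg/L.

81.8 mg/L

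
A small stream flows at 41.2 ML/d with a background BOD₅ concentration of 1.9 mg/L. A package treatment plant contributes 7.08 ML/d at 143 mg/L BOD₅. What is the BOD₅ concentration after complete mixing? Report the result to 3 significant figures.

22.6 mg/L

After mixing, C = (41.20·1.900 + 7.080·143.0) / 48.28 = 1091/48.28 = 22.59 mg/L.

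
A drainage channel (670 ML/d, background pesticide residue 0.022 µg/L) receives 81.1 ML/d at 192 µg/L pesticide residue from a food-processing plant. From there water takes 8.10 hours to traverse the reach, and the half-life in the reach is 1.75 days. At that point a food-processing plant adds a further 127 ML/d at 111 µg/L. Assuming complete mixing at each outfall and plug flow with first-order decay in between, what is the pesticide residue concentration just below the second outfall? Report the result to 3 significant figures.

Mass balance: C = (670.0·0.02200 + 81.10·192.0) / 751.1 = 15590/751.1 = 20.75 µg/L; combined flow 751.1 ML/d.
Half-life 1.75 d → k = ln 2 / 1.75 = 0.3961 d⁻¹.
First-order decay: C = 20.75·exp(−k·t) = 20.75·0.8749 = 18.15 µg/L.
Second outfall: C = (751.1·18.15 + 127.0·111.0)/878.1 = 31.58 µg/L.

31.6 µg/L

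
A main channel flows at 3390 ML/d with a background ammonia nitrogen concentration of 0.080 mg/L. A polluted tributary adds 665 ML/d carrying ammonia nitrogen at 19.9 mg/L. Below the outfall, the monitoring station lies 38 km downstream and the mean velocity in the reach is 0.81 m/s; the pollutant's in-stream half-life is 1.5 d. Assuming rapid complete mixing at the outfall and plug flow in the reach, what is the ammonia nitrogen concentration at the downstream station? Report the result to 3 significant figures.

Flow-weighted average: C = (3390·0.08000 + 665.0·19.90) / 4055 = 13500/4055 = 3.330 mg/L.
Travel time t = 38·1000 / 0.81 = 46910 s = 13.03 h.
Half-life 1.5 d → k = ln 2 / 1.5 = 0.4621 d⁻¹.
After decay, C = 3.330 × e^(−kt) = 3.330 × 0.7781 = 2.591 mg/L.

2.59 mg/L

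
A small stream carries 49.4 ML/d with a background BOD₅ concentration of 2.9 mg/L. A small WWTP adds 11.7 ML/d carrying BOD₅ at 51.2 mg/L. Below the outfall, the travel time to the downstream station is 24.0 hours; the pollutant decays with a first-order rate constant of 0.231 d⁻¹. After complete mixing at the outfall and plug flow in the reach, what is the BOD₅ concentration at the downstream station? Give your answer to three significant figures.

Flow-weighted average: C = (49.40·2.900 + 11.70·51.20) / 61.10 = 742.3/61.10 = 12.15 mg/L.
After decay, C = 12.15 × e^(−kt) = 12.15 × 0.7937 = 9.643 mg/L.

9.64 mg/L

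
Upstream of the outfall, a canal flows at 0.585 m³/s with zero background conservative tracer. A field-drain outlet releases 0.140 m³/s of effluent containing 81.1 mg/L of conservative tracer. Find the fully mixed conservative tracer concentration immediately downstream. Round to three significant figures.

Conservation of mass: C = (0.5850·0 + 0.1400·81.10) / 0.7250 = 11.35/0.7250 = 15.66 mg/L.

15.7 mg/L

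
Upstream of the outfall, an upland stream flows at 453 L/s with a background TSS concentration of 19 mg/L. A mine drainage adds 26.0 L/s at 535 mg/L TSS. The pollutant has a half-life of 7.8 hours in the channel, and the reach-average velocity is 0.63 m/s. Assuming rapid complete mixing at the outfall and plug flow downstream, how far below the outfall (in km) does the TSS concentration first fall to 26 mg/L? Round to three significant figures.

15.1 km

Mass balance: C = (453.0·19.00 + 26.00·535.0) / 479.0 = 22520/479.0 = 47.01 mg/L.
Half-life 7.8 h → k = ln 2 / 7.8 = 0.08887 h⁻¹ = 2.133 d⁻¹.
Set 47.01·exp(−k·t) = 26 → t = ln(47.01/26)/k = 23990 s = 6.664 h.
Distance = v·t = 0.63·23990 = 15110 m = 15.11 km.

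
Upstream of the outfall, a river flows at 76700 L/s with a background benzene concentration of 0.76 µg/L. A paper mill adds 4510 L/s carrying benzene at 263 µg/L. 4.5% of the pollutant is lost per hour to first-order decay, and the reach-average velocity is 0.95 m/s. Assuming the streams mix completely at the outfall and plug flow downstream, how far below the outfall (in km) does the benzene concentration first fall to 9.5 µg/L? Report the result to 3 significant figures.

35.5 km

Flow-weighted average: C = (76700·0.7600 + 4510·263.0) / 81210 = 1244000/81210 = 15.32 µg/L.
4.5%/h lost → k = −ln(1 − 0.045) = 0.04604 h⁻¹.
Set 15.32·exp(−k·t) = 9.5 → t = ln(15.32/9.5)/k = 37380 s = 10.38 h.
Distance = v·t = 0.95·37380 = 35510 m = 35.51 km.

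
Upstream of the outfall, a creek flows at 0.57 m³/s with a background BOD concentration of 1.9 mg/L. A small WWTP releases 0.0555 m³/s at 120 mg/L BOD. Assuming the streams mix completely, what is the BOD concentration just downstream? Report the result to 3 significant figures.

12.4 mg/L

Mixed concentration C = ΣQC/ΣQ = (0.5700·1.900 + 0.05550·120.0) / 0.6255 = 7.743/0.6255 = 12.38 mg/L.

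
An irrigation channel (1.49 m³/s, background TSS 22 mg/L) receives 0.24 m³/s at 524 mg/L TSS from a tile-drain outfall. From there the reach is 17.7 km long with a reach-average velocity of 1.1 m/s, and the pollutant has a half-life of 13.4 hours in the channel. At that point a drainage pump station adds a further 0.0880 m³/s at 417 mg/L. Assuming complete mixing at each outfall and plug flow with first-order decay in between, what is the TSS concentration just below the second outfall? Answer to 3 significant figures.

89.4 mg/L

Conservation of mass: C = (1.490·22.00 + 0.2400·524.0) / 1.730 = 158.5/1.730 = 91.64 mg/L; combined flow 1.730 m³/s.
Travel time t = 17.7·1000 / 1.1 = 16090 s = 4.470 h.
Half-life 13.4 h → k = ln 2 / 13.4 = 0.05173 h⁻¹ = 1.241 d⁻¹.
First-order decay: C = 91.64·exp(−k·t) = 91.64·0.7936 = 72.72 mg/L.
Second outfall: C = (1.730·72.72 + 0.08800·417.0)/1.818 = 89.39 mg/L.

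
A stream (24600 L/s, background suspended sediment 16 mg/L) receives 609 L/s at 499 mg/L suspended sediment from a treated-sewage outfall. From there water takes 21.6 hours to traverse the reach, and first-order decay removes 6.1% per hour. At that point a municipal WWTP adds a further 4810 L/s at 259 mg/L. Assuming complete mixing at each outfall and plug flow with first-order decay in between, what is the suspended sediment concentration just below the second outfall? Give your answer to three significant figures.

After mixing, C = (24600·16.00 + 609.0·499.0) / 25210 = 697500/25210 = 27.67 mg/L; combined flow 25210 L/s.
6.1%/h lost → k = −ln(1 − 0.061) = 0.06294 h⁻¹.
Applying C = C₀e^(−kt): 27.67 × 0.2568 = 7.105 mg/L.
Second outfall: C = (25210·7.105 + 4810·259.0)/30020 = 47.47 mg/L.

47.5 mg/L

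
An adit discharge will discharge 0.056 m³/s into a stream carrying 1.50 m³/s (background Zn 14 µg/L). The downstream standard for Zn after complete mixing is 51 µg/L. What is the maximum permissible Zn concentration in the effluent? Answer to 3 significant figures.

At the limit, (Qr·Cr + Qe·Cₑ)/(Qr + Qe) = 51:
Cₑ = (1.556·51 − 1.500·14.00) / 0.05600 = 1042 µg/L.

1040 µg/L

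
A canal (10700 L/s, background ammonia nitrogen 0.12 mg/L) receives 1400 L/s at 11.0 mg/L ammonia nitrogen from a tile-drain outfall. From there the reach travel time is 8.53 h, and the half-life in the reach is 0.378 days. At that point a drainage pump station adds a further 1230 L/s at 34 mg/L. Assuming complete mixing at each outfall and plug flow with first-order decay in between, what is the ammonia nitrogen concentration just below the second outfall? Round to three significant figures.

After mixing, C = (10700·0.1200 + 1400·11.00) / 12100 = 16680/12100 = 1.379 mg/L; combined flow 12100 L/s.
Half-life 0.378 d → k = ln 2 / 0.378 = 1.834 d⁻¹.
After decay, C = 1.379 × e^(−kt) = 1.379 × 0.5211 = 0.7186 mg/L.
At the second outfall, C = (12100·0.7186 + 1230·34.00) / (12100 + 1230) = 3.790 mg/L.

3.79 mg/L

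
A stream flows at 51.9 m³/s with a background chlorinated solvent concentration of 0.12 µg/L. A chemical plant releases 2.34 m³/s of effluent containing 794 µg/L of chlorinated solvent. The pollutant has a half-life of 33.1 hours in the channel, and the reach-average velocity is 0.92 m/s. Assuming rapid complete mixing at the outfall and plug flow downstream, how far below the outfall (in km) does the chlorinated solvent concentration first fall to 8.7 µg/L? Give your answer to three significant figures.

Flow-weighted average: C = (51.90·0.1200 + 2.340·794.0) / 54.24 = 1864/54.24 = 34.37 µg/L.
Half-life 33.1 h → k = ln 2 / 33.1 = 0.02094 h⁻¹ = 0.5026 d⁻¹.
Set 34.37·exp(−k·t) = 8.7 → t = ln(34.37/8.7)/k = 236200 s = 65.61 h.
Distance = v·t = 0.92·236200 = 217300 m = 217.3 km.

217 km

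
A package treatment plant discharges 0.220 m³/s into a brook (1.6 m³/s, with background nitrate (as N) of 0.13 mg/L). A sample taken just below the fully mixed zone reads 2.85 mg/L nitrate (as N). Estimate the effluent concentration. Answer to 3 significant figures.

22.6 mg/L

Mass balance: 1.600·0.1300 + 0.2200·Cₑ = 1.820·2.850
→ Cₑ = (1.820·2.850 − 1.600·0.1300) / 0.2200 = 22.63 mg/L.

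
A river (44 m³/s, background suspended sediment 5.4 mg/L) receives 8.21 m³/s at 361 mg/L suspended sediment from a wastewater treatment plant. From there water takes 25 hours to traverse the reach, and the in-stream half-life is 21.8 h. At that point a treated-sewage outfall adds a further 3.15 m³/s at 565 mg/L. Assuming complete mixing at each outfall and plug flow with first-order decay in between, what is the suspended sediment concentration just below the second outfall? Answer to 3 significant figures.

After mixing, C = (44.00·5.400 + 8.210·361.0) / 52.21 = 3201/52.21 = 61.32 mg/L; combined flow 52.21 m³/s.
Half-life 21.8 h → k = ln 2 / 21.8 = 0.03180 h⁻¹ = 0.7631 d⁻¹.
Decay over the reach: 61.32·exp(−kt) = 61.32·0.4516 = 27.69 mg/L.
Second outfall: C = (52.21·27.69 + 3.150·565.0)/55.36 = 58.27 mg/L.

58.3 mg/L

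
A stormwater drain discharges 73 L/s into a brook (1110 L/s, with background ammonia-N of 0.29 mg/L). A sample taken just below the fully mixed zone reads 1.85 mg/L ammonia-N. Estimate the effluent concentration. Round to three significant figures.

Mass balance: 1110·0.2900 + 73.00·Cₑ = 1183·1.850
→ Cₑ = (1183·1.850 − 1110·0.2900) / 73.00 = 25.57 mg/L.

25.6 mg/L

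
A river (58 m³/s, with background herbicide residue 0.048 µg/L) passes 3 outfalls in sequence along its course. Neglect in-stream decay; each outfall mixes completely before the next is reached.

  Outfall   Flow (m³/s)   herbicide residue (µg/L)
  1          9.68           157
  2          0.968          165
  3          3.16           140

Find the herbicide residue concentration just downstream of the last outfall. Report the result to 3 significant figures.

After outfall 1: Q = 58.00 + 9.680 = 67.68 m³/s; C = (58.00·0.04800 + 9.680·157.0)/67.68 = 22.50 µg/L.
After outfall 2: Q = 67.68 + 0.9680 = 68.65 m³/s; C = (67.68·22.50 + 0.9680·165.0)/68.65 = 24.51 µg/L.
After outfall 3: Q = 68.65 + 3.160 = 71.81 m³/s; C = (68.65·24.51 + 3.160·140.0)/71.81 = 29.59 µg/L.

29.6 µg/L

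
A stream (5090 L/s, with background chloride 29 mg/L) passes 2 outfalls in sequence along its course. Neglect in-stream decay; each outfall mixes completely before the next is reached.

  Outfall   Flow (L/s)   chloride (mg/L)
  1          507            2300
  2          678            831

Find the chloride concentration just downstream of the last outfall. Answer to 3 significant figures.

299 mg/L

Below outfall 1: Q → 5597 L/s, C = (5090·29.00 + 507.0·2300)/5597 = 234.7 mg/L.
Below outfall 2: Q → 6275 L/s, C = (5597·234.7 + 678.0·831.0)/6275 = 299.1 mg/L.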